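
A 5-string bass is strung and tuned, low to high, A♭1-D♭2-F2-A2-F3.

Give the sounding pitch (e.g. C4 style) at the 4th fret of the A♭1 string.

C2

The open A♭1 string plus 4 semitones: Ab–A–Bb–B–C.
The walk passes from B into C once, so the octave number goes from 1 to 2.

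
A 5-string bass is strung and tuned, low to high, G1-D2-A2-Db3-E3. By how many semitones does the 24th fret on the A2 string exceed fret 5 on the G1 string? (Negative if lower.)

33 semitones

A2 at fret 24 → A4 (MIDI 69); G1 at fret 5 → C2 (MIDI 36).
69 − 36 = 33, so the two pitches are 33 semitones apart.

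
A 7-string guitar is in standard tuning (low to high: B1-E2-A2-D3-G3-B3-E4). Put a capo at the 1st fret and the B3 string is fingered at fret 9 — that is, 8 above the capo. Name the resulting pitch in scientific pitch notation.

G♯4

The capo raises the open B3 by 1 semitone to C4; fretting 8 more gives B3 + 1 + 8 = B3 + 9 semitones = G♯4.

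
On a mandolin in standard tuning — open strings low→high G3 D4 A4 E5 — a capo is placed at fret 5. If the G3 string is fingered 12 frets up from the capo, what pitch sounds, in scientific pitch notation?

C5

The capo raises the open G3 by 5 semitones to C4; fretting 12 more gives G3 + 5 + 12 = G3 + 17 semitones = C5.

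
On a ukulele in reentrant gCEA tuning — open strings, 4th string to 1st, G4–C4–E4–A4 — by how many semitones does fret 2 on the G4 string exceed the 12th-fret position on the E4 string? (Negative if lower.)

G4 at fret 2 → A4 (MIDI 69); E4 at fret 12 → E5 (MIDI 76).
69 − 76 = -7, so the two pitches are 7 semitones apart.

-7 semitones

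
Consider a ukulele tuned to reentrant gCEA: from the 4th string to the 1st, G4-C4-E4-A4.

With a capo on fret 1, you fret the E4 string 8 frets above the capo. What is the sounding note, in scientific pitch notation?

The capo raises the open E4 by 1 semitone to F4; fretting 8 more gives E4 + 1 + 8 = E4 + 9 semitones = C♯5.

C♯5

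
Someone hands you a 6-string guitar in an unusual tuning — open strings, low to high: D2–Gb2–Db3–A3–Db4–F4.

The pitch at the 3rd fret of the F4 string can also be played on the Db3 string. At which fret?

F4 at fret 3 is F4 + 3 semitones = Ab4.
The open Db3 string is 16 semitones below the open F4, so the same pitch on the Db3 string lies at fret 3 + 16 = 19.

19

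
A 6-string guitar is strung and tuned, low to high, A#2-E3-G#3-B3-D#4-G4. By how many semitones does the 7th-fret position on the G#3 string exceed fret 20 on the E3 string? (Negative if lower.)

G#3 at fret 7 → D#4 (MIDI 63); E3 at fret 20 → C5 (MIDI 72).
63 − 72 = -9, so the two pitches are 9 semitones apart.

-9 semitones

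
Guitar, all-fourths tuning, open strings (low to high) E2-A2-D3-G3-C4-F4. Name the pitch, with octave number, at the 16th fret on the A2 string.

Each fret is one semitone, so A2 + 16 = C♯4.

C♯4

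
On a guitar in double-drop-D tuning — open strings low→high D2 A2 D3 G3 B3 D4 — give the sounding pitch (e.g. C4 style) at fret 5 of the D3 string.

G3

Each fret is one semitone, so D3 + 5 = G3.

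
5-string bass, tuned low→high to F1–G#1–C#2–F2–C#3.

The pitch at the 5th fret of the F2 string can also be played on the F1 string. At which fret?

Fret 5 on F2 is MIDI 41 + 5 = 46 (A#2). On the F1 string (open MIDI 29), that pitch is 46 − 29 = fret 17.

17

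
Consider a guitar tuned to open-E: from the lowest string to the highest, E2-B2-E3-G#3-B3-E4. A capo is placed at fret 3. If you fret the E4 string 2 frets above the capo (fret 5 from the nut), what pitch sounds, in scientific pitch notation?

The capo raises the open E4 by 3 semitones to G4; fretting 2 more gives E4 + 3 + 2 = E4 + 5 semitones = A4.

A4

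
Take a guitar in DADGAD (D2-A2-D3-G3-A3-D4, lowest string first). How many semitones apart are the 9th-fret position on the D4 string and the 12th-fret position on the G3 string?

4 semitones

D4 at fret 9 → B4 (MIDI 71); G3 at fret 12 → G4 (MIDI 67).
71 − 67 = 4, so the two pitches are 4 semitones apart, with B4 the higher.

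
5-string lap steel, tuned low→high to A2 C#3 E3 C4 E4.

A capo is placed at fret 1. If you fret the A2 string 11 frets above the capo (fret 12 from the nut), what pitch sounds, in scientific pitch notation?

The capo raises the open A2 by 1 semitone to A#2; fretting 11 more gives A2 + 1 + 11 = A2 + 12 semitones = A3.

A3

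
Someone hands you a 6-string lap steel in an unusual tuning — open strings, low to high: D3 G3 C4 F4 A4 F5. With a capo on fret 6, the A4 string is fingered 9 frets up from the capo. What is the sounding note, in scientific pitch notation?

C6

The capo raises the open A4 by 6 semitones to D♯5; fretting 9 more gives A4 + 6 + 9 = A4 + 15 semitones = C6.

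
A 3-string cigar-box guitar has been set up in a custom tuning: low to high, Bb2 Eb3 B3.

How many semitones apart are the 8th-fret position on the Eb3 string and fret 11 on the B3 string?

11 semitones

Eb3 at fret 8 → B3 (MIDI 59); B3 at fret 11 → Bb4 (MIDI 70).
59 − 70 = -11, so the two pitches are 11 semitones apart, with Bb4 the higher.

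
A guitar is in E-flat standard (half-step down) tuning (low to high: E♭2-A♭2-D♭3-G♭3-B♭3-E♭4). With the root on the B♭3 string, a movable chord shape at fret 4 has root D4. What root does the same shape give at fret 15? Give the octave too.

Moving from fret 4 to fret 15 shifts the root by 11 semitones.
D4 up 11 semitones is D♭5.

D♭5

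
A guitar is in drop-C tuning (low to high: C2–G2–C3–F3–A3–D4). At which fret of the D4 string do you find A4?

7

A4 is 7 semitones above the open D4 (D–D#–E–F–F#–G–G#–A), so it sits at fret 7.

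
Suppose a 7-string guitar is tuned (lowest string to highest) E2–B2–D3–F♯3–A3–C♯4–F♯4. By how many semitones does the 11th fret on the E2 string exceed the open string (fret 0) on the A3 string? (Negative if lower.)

E2 at fret 11 → D♯3 (MIDI 51); A3 at fret 0 → A3 (MIDI 57).
51 − 57 = -6, so the two pitches are 6 semitones apart.

-6 semitones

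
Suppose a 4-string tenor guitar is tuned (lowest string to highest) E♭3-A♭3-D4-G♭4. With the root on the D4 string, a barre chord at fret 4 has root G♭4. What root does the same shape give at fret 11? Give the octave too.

D♭5

Moving from fret 4 to fret 11 shifts the root by 7 semitones.
G♭4 up 7 semitones is D♭5.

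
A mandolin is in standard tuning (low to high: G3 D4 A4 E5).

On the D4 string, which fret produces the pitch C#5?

11

C#5 is 11 semitones above the open D4 (D–D#–E–F–…–B–C–C#), so it sits at fret 11.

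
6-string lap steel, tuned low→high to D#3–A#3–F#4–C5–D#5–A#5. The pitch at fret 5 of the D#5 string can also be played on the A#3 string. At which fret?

22

D#5 at fret 5 is D#5 + 5 semitones = G#5.
The open A#3 string is 17 semitones below the open D#5, so the same pitch on the A#3 string lies at fret 5 + 17 = 22.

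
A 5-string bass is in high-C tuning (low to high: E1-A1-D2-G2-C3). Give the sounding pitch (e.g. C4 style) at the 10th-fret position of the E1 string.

The open E1 string plus 10 semitones: E–F–F#–G–…–C–C#–D.
The walk passes from B into C once, so the octave number goes from 1 to 2.

D2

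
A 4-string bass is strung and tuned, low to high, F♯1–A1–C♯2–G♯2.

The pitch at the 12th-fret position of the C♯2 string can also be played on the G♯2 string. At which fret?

5

C♯2 at fret 12 is C♯2 + 12 semitones = C♯3.
The open G♯2 string is 7 semitones above the open C♯2, so the same pitch on the G♯2 string lies at fret 12 − 7 = 5.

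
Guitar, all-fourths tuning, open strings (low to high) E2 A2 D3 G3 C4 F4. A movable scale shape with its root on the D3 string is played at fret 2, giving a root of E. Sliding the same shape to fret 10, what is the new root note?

Moving from fret 2 to fret 10 shifts the root by 8 semitones.
E up 8 semitones is C.

C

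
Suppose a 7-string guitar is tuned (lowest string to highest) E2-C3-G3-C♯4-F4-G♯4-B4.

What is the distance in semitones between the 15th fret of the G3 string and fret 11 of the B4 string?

12 semitones

G3 at fret 15 → A♯4 (MIDI 70); B4 at fret 11 → A♯5 (MIDI 82).
70 − 82 = -12, so the two pitches are 12 semitones apart, with A♯5 the higher.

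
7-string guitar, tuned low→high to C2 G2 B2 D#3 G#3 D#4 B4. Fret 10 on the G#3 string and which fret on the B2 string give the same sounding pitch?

G#3 at fret 10 is G#3 + 10 semitones = F#4.
The open B2 string is 9 semitones below the open G#3, so the same pitch on the B2 string lies at fret 10 + 9 = 19.

19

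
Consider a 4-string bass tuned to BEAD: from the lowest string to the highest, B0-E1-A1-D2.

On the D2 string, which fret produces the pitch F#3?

F#3 is 16 semitones above the open D2 (D–D#–E–F–…–E–F–F#), so it sits at fret 16.

16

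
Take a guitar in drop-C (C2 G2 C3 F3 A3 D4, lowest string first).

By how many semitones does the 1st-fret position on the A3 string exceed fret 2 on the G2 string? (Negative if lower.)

13 semitones

A3 at fret 1 → A#3 (MIDI 58); G2 at fret 2 → A2 (MIDI 45).
58 − 45 = 13, so the two pitches are 13 semitones apart.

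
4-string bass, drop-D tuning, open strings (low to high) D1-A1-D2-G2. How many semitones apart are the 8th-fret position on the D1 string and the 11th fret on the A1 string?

D1 at fret 8 → A♯1 (MIDI 34); A1 at fret 11 → G♯2 (MIDI 44).
34 − 44 = -10, so the two pitches are 10 semitones apart, with G♯2 the higher.

10 semitones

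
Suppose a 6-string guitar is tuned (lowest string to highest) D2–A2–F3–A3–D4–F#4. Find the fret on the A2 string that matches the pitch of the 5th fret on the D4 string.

Fret 5 on D4 is MIDI 62 + 5 = 67 (G4). On the A2 string (open MIDI 45), that pitch is 67 − 45 = fret 22.

22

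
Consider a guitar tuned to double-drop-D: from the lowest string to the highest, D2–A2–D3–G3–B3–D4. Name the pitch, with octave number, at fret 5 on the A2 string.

A2 is MIDI 45. Adding 5 gives 50, which is D3.

D3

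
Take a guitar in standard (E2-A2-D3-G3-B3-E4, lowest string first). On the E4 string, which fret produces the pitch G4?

3

G4 is 3 semitones above the open E4 (E–F–F#–G), so it sits at fret 3.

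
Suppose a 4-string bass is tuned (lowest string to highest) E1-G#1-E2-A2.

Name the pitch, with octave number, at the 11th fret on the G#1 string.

G2

G#1 is MIDI 32. Adding 11 gives 43, which is G2.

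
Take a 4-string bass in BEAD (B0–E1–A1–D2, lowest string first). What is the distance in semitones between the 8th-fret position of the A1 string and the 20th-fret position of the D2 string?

A1 at fret 8 → F2 (MIDI 41); D2 at fret 20 → A#3 (MIDI 58).
41 − 58 = -17, so the two pitches are 17 semitones apart, with A#3 the higher.

17 semitones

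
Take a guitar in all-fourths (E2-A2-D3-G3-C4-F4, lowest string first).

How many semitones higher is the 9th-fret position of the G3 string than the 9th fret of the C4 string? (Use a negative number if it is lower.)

-5 semitones

G3 at fret 9 → E4 (MIDI 64); C4 at fret 9 → A4 (MIDI 69).
64 − 69 = -5, so the two pitches are 5 semitones apart.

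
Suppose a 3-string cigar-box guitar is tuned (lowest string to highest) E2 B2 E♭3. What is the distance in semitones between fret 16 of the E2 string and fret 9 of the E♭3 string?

4 semitones

E2 at fret 16 → A♭3 (MIDI 56); E♭3 at fret 9 → C4 (MIDI 60).
56 − 60 = -4, so the two pitches are 4 semitones apart, with C4 the higher.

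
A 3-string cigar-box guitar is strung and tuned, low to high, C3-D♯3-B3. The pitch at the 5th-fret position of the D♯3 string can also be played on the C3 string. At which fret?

8

D♯3 at fret 5 is D♯3 + 5 semitones = G♯3.
The open C3 string is 3 semitones below the open D♯3, so the same pitch on the C3 string lies at fret 5 + 3 = 8.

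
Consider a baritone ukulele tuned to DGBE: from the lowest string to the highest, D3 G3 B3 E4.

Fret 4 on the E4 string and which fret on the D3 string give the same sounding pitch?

Fret 4 on E4 is MIDI 64 + 4 = 68 (G#4). On the D3 string (open MIDI 50), that pitch is 68 − 50 = fret 18.

18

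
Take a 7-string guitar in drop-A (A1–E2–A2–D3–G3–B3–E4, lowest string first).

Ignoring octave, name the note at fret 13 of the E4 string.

Each fret is one semitone, so E4 + 13 = F.

F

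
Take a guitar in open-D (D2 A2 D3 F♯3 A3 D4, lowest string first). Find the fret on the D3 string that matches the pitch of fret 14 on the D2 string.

2

D2 at fret 14 is D2 + 14 semitones = E3.
The open D3 string is 12 semitones above the open D2, so the same pitch on the D3 string lies at fret 14 − 12 = 2.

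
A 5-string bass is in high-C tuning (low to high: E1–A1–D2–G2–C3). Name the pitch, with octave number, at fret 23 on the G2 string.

Each fret is one semitone, so G2 + 23 = F#4.

F#4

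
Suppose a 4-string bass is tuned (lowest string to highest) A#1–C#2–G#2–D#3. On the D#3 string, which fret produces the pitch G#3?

5

G#3 is 5 semitones above the open D#3 (D#–E–F–F#–G–G#), so it sits at fret 5.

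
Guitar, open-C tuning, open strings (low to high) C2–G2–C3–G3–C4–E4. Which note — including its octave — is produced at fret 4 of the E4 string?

G♯4

E4 is MIDI 64. Adding 4 gives 68, which is G♯4.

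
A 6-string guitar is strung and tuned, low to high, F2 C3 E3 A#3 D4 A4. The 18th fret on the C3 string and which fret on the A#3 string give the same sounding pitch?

8

C3 at fret 18 is C3 + 18 semitones = F#4.
The open A#3 string is 10 semitones above the open C3, so the same pitch on the A#3 string lies at fret 18 − 10 = 8.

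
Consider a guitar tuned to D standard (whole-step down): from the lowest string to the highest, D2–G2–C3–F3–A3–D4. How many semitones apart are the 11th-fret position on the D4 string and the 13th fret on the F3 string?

7 semitones

D4 at fret 11 → C#5 (MIDI 73); F3 at fret 13 → F#4 (MIDI 66).
73 − 66 = 7, so the two pitches are 7 semitones apart, with C#5 the higher.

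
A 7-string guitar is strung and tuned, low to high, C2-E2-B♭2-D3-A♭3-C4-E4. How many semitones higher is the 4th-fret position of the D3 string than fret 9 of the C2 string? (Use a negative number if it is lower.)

9 semitones

D3 at fret 4 → G♭3 (MIDI 54); C2 at fret 9 → A2 (MIDI 45).
54 − 45 = 9, so the two pitches are 9 semitones apart.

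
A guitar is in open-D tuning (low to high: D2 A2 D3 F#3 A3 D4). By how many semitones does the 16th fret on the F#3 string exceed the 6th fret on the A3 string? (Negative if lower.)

F#3 at fret 16 → A#4 (MIDI 70); A3 at fret 6 → D#4 (MIDI 63).
70 − 63 = 7, so the two pitches are 7 semitones apart.

7 semitones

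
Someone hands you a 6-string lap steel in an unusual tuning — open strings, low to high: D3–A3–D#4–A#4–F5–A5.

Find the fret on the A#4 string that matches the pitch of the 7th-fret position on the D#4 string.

0

D#4 at fret 7 is D#4 + 7 semitones = A#4.
The open A#4 string is 7 semitones above the open D#4, so the same pitch on the A#4 string lies at fret 7 − 7 = 0.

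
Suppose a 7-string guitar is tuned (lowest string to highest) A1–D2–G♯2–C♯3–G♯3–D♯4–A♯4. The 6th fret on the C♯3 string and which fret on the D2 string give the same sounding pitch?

17

C♯3 at fret 6 is C♯3 + 6 semitones = G3.
The open D2 string is 11 semitones below the open C♯3, so the same pitch on the D2 string lies at fret 6 + 11 = 17.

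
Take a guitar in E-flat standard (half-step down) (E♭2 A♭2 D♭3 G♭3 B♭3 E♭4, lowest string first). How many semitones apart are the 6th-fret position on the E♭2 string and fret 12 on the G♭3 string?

E♭2 at fret 6 → A2 (MIDI 45); G♭3 at fret 12 → G♭4 (MIDI 66).
45 − 66 = -21, so the two pitches are 21 semitones apart, with G♭4 the higher.

21 semitones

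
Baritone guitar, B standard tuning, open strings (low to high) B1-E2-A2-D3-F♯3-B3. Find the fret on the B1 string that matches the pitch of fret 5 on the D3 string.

Fret 5 on D3 is MIDI 50 + 5 = 55 (G3). On the B1 string (open MIDI 35), that pitch is 55 − 35 = fret 20.

20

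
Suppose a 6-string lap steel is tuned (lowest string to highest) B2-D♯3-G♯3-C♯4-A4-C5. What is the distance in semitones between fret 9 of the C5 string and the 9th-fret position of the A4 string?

3 semitones

C5 at fret 9 → A5 (MIDI 81); A4 at fret 9 → F♯5 (MIDI 78).
81 − 78 = 3, so the two pitches are 3 semitones apart, with A5 the higher.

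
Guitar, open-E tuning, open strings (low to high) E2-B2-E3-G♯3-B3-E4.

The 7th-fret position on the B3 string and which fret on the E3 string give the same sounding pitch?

14

Fret 7 on B3 is MIDI 59 + 7 = 66 (F♯4). On the E3 string (open MIDI 52), that pitch is 66 − 52 = fret 14.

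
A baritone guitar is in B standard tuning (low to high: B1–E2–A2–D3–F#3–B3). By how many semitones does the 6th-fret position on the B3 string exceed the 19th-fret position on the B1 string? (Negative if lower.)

B3 at fret 6 → F4 (MIDI 65); B1 at fret 19 → F#3 (MIDI 54).
65 − 54 = 11, so the two pitches are 11 semitones apart.

11 semitones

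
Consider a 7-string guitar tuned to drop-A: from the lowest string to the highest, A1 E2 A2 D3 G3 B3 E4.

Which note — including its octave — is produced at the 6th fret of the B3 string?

F4

B3 is MIDI 59. Adding 6 gives 65, which is F4.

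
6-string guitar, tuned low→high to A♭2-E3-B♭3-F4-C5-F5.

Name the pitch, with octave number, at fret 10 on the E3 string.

D4

Each fret is one semitone, so E3 + 10 = D4.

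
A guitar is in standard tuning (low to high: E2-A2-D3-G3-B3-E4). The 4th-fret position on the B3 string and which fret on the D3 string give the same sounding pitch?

13

Fret 4 on B3 is MIDI 59 + 4 = 63 (D#4). On the D3 string (open MIDI 50), that pitch is 63 − 50 = fret 13.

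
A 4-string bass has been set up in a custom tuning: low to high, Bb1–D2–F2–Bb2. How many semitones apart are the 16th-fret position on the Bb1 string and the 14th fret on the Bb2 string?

Bb1 at fret 16 → D3 (MIDI 50); Bb2 at fret 14 → C4 (MIDI 60).
50 − 60 = -10, so the two pitches are 10 semitones apart, with C4 the higher.

10 semitones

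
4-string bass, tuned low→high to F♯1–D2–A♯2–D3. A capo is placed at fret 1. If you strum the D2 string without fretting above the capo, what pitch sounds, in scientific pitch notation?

The capo raises the open D2 by 1 semitone to D♯2; fretting 0 more gives D2 + 1 + 0 = D2 + 1 semitone = D♯2.
(Also written E♭.)

D♯2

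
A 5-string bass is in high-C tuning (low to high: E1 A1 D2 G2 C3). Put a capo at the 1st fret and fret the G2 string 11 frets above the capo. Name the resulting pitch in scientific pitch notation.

G3

The capo raises the open G2 by 1 semitone to G#2; fretting 11 more gives G2 + 1 + 11 = G2 + 12 semitones = G3.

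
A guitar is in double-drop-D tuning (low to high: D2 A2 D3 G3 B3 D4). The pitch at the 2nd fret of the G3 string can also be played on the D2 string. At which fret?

19

G3 at fret 2 is G3 + 2 semitones = A3.
The open D2 string is 17 semitones below the open G3, so the same pitch on the D2 string lies at fret 2 + 17 = 19.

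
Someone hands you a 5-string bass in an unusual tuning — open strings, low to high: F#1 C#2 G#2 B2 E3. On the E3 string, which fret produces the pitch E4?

12

E4 is 12 semitones above the open E3 (E–F–F#–G–…–D–D#–E), so it sits at fret 12.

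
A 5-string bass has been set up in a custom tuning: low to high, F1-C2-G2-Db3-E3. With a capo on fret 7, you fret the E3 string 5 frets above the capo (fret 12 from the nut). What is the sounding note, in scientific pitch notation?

The capo raises the open E3 by 7 semitones to B3; fretting 5 more gives E3 + 7 + 5 = E3 + 12 semitones = E4.

E4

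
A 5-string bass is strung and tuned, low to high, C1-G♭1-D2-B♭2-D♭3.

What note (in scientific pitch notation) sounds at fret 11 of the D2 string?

D♭3

Each fret is one semitone, so D2 + 11 = D♭3.
(Equivalently spelled C♯3.)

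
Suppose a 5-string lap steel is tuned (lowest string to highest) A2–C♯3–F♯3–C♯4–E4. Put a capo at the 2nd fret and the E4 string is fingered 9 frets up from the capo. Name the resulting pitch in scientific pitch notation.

D♯5

The capo raises the open E4 by 2 semitones to F♯4; fretting 9 more gives E4 + 2 + 9 = E4 + 11 semitones = D♯5.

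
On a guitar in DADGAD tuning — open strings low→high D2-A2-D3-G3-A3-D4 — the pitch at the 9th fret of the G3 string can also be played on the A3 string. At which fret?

7

G3 at fret 9 is G3 + 9 semitones = E4.
The open A3 string is 2 semitones above the open G3, so the same pitch on the A3 string lies at fret 9 − 2 = 7.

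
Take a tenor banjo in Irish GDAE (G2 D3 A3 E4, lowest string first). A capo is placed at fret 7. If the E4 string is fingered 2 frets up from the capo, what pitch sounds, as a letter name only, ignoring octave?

C#

The capo raises the open E4 by 7 semitones to B4; fretting 2 more gives E4 + 7 + 2 = E4 + 9 semitones, landing on C#.
(Also written Db.)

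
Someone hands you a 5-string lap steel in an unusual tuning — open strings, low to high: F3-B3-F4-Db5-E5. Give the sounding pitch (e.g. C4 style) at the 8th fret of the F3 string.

The open F3 string plus 8 semitones: F–Gb–G–Ab–A–Bb–B–C–Db.
The walk passes from B into C once, so the octave number goes from 3 to 4.

Db4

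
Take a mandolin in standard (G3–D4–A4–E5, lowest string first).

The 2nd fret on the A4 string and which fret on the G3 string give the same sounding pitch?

Fret 2 on A4 is MIDI 69 + 2 = 71 (B4). On the G3 string (open MIDI 55), that pitch is 71 − 55 = fret 16.

16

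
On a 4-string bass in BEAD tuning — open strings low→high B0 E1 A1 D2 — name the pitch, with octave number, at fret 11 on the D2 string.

D2 is MIDI 38. Adding 11 gives 49, which is C♯3.
(Equivalently spelled D♭3.)

C♯3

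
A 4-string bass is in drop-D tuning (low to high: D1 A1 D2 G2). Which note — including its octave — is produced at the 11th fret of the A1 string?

G#2

The open A1 string plus 11 semitones: A–A#–B–C–…–F#–G–G#.
The walk passes from B into C once, so the octave number goes from 1 to 2.
(Equivalently spelled Ab2.)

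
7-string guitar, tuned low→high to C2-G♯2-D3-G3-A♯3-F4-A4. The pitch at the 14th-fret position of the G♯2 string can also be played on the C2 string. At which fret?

Fret 14 on G♯2 is MIDI 44 + 14 = 58 (A♯3). On the C2 string (open MIDI 36), that pitch is 58 − 36 = fret 22.

22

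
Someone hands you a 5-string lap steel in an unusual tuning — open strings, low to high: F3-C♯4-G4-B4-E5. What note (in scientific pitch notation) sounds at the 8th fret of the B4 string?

B4 is MIDI 71. Adding 8 gives 79, which is G5.

G5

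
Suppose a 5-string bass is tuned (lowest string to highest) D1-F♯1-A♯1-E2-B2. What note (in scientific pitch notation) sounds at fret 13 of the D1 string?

D♯2

Each fret is one semitone, so D1 + 13 = D♯2.
(Equivalently spelled E♭2.)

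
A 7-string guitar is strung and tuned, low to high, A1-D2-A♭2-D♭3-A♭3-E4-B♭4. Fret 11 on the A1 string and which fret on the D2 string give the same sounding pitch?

Fret 11 on A1 is MIDI 33 + 11 = 44 (A♭2). On the D2 string (open MIDI 38), that pitch is 44 − 38 = fret 6.

6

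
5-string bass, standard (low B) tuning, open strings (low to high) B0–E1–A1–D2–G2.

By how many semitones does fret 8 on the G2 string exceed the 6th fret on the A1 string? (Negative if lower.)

12 semitones

G2 at fret 8 → D#3 (MIDI 51); A1 at fret 6 → D#2 (MIDI 39).
51 − 39 = 12, so the two pitches are 12 semitones apart.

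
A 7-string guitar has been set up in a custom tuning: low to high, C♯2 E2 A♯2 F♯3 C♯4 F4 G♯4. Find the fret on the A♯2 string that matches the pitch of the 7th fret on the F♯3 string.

Fret 7 on F♯3 is MIDI 54 + 7 = 61 (C♯4). On the A♯2 string (open MIDI 46), that pitch is 61 − 46 = fret 15.

15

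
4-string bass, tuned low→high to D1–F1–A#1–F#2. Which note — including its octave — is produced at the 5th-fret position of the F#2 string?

F#2 is MIDI 42. Adding 5 gives 47, which is B2.

B2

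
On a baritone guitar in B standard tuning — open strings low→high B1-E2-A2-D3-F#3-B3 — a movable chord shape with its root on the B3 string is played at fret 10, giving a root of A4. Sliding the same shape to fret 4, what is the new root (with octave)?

Moving from fret 10 to fret 4 shifts the root by -6 semitones.
A4 down 6 semitones is D#4.

D#4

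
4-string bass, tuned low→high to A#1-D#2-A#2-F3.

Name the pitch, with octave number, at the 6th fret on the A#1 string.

E2

The open A#1 string plus 6 semitones: A#–B–C–C#–D–D#–E.
The walk passes from B into C once, so the octave number goes from 1 to 2.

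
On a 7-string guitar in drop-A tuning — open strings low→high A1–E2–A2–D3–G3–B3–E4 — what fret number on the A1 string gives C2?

3

C2 is 3 semitones above the open A1 (A–A#–B–C), so it sits at fret 3.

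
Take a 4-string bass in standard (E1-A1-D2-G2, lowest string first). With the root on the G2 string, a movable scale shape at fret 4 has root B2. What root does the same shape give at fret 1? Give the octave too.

Moving from fret 4 to fret 1 shifts the root by -3 semitones.
B2 down 3 semitones is G#2.

G#2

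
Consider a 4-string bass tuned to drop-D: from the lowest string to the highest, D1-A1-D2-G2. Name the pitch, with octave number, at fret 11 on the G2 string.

The open G2 string plus 11 semitones: G–G#–A–A#–…–E–F–F#.
The walk passes from B into C once, so the octave number goes from 2 to 3.

F#3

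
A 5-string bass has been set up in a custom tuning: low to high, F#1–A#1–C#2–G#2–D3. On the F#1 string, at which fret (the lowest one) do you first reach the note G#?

From F#1, count semitones up the chromatic scale until reaching G#: F#–G–G# — 2 steps.

2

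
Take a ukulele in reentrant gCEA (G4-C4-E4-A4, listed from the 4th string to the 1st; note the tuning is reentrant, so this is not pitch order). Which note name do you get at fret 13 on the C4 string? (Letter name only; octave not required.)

C4 is MIDI 60. Adding 13 gives 73; 73 mod 12 = 1, i.e. C♯.
(Equivalently spelled D♭.)

C♯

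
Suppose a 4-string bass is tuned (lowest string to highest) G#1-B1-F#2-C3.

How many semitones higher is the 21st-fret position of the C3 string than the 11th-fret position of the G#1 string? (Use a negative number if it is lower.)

C3 at fret 21 → A4 (MIDI 69); G#1 at fret 11 → G2 (MIDI 43).
69 − 43 = 26, so the two pitches are 26 semitones apart.

26 semitones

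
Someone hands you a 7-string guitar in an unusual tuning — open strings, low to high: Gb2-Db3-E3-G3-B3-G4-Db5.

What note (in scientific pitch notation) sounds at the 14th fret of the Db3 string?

Eb4

Each fret is one semitone, so Db3 + 14 = Eb4.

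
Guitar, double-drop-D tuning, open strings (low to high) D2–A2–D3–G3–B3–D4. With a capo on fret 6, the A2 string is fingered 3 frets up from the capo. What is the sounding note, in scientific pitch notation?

The capo raises the open A2 by 6 semitones to D#3; fretting 3 more gives A2 + 6 + 3 = A2 + 9 semitones = F#3.

F#3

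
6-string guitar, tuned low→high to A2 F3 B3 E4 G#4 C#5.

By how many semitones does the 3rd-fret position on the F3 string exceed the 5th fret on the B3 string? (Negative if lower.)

-8 semitones

F3 at fret 3 → G#3 (MIDI 56); B3 at fret 5 → E4 (MIDI 64).
56 − 64 = -8, so the two pitches are 8 semitones apart.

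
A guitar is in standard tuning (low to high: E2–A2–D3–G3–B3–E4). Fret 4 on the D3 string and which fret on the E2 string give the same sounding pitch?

14

Fret 4 on D3 is MIDI 50 + 4 = 54 (F♯3). On the E2 string (open MIDI 40), that pitch is 54 − 40 = fret 14.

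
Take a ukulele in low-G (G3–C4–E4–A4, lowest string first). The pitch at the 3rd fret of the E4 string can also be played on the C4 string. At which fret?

7

E4 at fret 3 is E4 + 3 semitones = G4.
The open C4 string is 4 semitones below the open E4, so the same pitch on the C4 string lies at fret 3 + 4 = 7.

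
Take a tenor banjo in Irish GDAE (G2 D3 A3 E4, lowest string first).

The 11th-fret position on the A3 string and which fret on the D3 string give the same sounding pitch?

Fret 11 on A3 is MIDI 57 + 11 = 68 (G♯4). On the D3 string (open MIDI 50), that pitch is 68 − 50 = fret 18.

18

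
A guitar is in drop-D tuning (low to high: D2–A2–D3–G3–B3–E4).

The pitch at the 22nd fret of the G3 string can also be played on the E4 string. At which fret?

Fret 22 on G3 is MIDI 55 + 22 = 77 (F5). On the E4 string (open MIDI 64), that pitch is 77 − 64 = fret 13.

13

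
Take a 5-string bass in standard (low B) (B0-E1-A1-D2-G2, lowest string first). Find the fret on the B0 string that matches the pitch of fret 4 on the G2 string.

G2 at fret 4 is G2 + 4 semitones = B2.
The open B0 string is 20 semitones below the open G2, so the same pitch on the B0 string lies at fret 4 + 20 = 24.

24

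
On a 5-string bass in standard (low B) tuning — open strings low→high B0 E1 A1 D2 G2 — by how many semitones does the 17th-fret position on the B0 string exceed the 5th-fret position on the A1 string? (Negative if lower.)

B0 at fret 17 → E2 (MIDI 40); A1 at fret 5 → D2 (MIDI 38).
40 − 38 = 2, so the two pitches are 2 semitones apart.

2 semitones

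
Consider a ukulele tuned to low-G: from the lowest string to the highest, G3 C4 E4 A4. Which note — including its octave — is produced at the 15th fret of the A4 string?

Each fret is one semitone, so A4 + 15 = C6.

C6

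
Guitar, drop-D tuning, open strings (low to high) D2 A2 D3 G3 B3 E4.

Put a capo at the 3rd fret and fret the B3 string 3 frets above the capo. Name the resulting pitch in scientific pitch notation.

The capo raises the open B3 by 3 semitones to D4; fretting 3 more gives B3 + 3 + 3 = B3 + 6 semitones = F4.

F4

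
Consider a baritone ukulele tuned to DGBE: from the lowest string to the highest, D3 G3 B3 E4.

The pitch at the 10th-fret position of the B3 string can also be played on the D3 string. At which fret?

19

B3 at fret 10 is B3 + 10 semitones = A4.
The open D3 string is 9 semitones below the open B3, so the same pitch on the D3 string lies at fret 10 + 9 = 19.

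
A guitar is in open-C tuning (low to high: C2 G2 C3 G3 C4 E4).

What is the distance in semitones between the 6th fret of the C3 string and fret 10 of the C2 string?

C3 at fret 6 → F#3 (MIDI 54); C2 at fret 10 → A#2 (MIDI 46).
54 − 46 = 8, so the two pitches are 8 semitones apart, with F#3 the higher.

8 semitones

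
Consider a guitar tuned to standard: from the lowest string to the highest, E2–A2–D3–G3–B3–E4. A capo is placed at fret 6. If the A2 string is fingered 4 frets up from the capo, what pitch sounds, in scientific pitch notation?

The capo raises the open A2 by 6 semitones to D#3; fretting 4 more gives A2 + 6 + 4 = A2 + 10 semitones = G3.

G3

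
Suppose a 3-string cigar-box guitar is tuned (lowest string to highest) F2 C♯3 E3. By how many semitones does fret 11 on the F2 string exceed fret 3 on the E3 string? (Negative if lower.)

F2 at fret 11 → E3 (MIDI 52); E3 at fret 3 → G3 (MIDI 55).
52 − 55 = -3, so the two pitches are 3 semitones apart.

-3 semitones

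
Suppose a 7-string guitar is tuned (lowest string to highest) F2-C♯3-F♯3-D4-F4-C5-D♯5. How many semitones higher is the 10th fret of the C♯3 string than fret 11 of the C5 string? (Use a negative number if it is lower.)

C♯3 at fret 10 → B3 (MIDI 59); C5 at fret 11 → B5 (MIDI 83).
59 − 83 = -24, so the two pitches are 24 semitones apart.

-24 semitones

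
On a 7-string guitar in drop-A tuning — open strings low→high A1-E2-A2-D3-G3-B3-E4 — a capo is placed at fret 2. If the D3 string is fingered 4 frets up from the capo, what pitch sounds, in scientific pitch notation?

G#3

The capo raises the open D3 by 2 semitones to E3; fretting 4 more gives D3 + 2 + 4 = D3 + 6 semitones = G#3.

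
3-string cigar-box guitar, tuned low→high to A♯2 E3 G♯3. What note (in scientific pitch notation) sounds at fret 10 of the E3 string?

The open E3 string plus 10 semitones: E–F–F#–G–…–C–C#–D.
The walk passes from B into C once, so the octave number goes from 3 to 4.

D4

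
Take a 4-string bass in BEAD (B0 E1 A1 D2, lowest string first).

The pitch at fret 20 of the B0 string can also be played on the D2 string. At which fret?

Fret 20 on B0 is MIDI 23 + 20 = 43 (G2). On the D2 string (open MIDI 38), that pitch is 43 − 38 = fret 5.

5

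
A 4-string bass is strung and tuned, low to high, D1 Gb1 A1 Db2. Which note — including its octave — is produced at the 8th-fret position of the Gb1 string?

D2

Gb1 is MIDI 30. Adding 8 gives 38, which is D2.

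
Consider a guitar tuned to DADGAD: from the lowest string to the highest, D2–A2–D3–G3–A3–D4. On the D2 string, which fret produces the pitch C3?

C3 is 10 semitones above the open D2 (D–D#–E–F–…–A#–B–C), so it sits at fret 10.

10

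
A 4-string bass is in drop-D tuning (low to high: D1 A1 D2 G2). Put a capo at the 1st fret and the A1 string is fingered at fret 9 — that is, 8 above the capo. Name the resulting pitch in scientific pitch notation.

F♯2

The capo raises the open A1 by 1 semitone to A♯1; fretting 8 more gives A1 + 1 + 8 = A1 + 9 semitones = F♯2.
(Also written G♭.)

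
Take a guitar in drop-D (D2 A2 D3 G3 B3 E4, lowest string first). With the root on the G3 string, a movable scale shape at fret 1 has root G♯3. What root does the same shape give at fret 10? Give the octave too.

Moving from fret 1 to fret 10 shifts the root by 9 semitones.
G♯3 up 9 semitones is F4.

F4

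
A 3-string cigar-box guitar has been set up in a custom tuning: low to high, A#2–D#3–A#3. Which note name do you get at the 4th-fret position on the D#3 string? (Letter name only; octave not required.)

The open D#3 string plus 4 semitones: D#–E–F–F#–G.

G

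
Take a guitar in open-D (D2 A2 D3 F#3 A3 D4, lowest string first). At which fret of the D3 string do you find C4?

10

C4 is 10 semitones above the open D3 (D–D#–E–F–…–A#–B–C), so it sits at fret 10.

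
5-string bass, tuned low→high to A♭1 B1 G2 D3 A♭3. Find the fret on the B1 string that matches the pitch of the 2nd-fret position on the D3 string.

D3 at fret 2 is D3 + 2 semitones = E3.
The open B1 string is 15 semitones below the open D3, so the same pitch on the B1 string lies at fret 2 + 15 = 17.

17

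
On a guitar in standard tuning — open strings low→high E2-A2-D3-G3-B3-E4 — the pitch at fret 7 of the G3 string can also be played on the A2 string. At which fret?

17

G3 at fret 7 is G3 + 7 semitones = D4.
The open A2 string is 10 semitones below the open G3, so the same pitch on the A2 string lies at fret 7 + 10 = 17.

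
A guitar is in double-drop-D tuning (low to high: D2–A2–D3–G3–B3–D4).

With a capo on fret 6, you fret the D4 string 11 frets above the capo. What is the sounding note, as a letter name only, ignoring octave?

G

The capo raises the open D4 by 6 semitones to G#4; fretting 11 more gives D4 + 6 + 11 = D4 + 17 semitones, landing on G.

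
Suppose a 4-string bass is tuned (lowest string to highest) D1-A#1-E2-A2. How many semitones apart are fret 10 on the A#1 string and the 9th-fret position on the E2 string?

5 semitones

A#1 at fret 10 → G#2 (MIDI 44); E2 at fret 9 → C#3 (MIDI 49).
44 − 49 = -5, so the two pitches are 5 semitones apart, with C#3 the higher.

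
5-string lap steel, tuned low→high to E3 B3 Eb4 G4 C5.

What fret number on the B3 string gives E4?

5

E4 is 5 semitones above the open B3 (B–C–Db–D–Eb–E), so it sits at fret 5.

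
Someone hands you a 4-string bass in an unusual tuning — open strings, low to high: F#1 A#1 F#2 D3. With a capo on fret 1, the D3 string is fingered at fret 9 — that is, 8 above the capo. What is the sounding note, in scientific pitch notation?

The capo raises the open D3 by 1 semitone to D#3; fretting 8 more gives D3 + 1 + 8 = D3 + 9 semitones = B3.

B3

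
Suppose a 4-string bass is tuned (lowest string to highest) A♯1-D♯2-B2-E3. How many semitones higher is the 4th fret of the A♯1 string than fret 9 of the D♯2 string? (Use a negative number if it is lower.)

A♯1 at fret 4 → D2 (MIDI 38); D♯2 at fret 9 → C3 (MIDI 48).
38 − 48 = -10, so the two pitches are 10 semitones apart.

-10 semitones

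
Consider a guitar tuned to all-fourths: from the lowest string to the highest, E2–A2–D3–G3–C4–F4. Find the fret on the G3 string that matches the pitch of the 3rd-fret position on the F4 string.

Fret 3 on F4 is MIDI 65 + 3 = 68 (G#4). On the G3 string (open MIDI 55), that pitch is 68 − 55 = fret 13.

13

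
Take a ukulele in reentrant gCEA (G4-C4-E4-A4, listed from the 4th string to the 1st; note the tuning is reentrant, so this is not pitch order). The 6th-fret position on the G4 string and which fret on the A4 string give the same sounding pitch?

Fret 6 on G4 is MIDI 67 + 6 = 73 (C#5). On the A4 string (open MIDI 69), that pitch is 73 − 69 = fret 4.

4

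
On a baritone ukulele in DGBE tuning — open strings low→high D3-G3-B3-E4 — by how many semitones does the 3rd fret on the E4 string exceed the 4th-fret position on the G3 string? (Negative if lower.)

E4 at fret 3 → G4 (MIDI 67); G3 at fret 4 → B3 (MIDI 59).
67 − 59 = 8, so the two pitches are 8 semitones apart.

8 semitones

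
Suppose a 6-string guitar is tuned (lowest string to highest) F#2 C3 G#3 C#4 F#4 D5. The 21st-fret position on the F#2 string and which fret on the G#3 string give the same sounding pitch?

F#2 at fret 21 is F#2 + 21 semitones = D#4.
The open G#3 string is 14 semitones above the open F#2, so the same pitch on the G#3 string lies at fret 21 − 14 = 7.

7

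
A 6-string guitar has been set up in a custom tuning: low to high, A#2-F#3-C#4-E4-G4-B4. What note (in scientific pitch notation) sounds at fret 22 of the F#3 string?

F#3 is MIDI 54. Adding 22 gives 76, which is E5.

E5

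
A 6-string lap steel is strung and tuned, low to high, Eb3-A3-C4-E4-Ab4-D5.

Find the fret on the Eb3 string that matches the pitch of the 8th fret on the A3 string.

Fret 8 on A3 is MIDI 57 + 8 = 65 (F4). On the Eb3 string (open MIDI 51), that pitch is 65 − 51 = fret 14.

14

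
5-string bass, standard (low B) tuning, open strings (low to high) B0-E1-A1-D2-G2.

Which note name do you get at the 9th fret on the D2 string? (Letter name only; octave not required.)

B

D2 is MIDI 38. Adding 9 gives 47; 47 mod 12 = 11, i.e. B.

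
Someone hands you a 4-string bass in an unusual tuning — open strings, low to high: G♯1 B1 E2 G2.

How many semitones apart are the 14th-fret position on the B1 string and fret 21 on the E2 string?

12 semitones

B1 at fret 14 → C♯3 (MIDI 49); E2 at fret 21 → C♯4 (MIDI 61).
49 − 61 = -12, so the two pitches are 12 semitones apart, with C♯4 the higher.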